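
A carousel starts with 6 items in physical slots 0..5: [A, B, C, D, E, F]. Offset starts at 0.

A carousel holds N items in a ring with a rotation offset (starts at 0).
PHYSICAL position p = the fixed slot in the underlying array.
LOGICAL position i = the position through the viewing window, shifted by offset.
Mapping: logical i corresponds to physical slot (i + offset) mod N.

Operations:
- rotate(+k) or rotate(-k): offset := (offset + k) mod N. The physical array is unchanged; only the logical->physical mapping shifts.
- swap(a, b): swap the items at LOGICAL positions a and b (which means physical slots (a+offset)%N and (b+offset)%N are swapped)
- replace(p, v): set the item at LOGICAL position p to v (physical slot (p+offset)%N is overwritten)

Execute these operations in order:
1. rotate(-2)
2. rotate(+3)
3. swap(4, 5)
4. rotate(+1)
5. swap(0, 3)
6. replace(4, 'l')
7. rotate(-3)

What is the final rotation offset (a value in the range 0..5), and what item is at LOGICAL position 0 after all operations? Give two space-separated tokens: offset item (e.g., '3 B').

Answer: 5 C

Derivation:
After op 1 (rotate(-2)): offset=4, physical=[A,B,C,D,E,F], logical=[E,F,A,B,C,D]
After op 2 (rotate(+3)): offset=1, physical=[A,B,C,D,E,F], logical=[B,C,D,E,F,A]
After op 3 (swap(4, 5)): offset=1, physical=[F,B,C,D,E,A], logical=[B,C,D,E,A,F]
After op 4 (rotate(+1)): offset=2, physical=[F,B,C,D,E,A], logical=[C,D,E,A,F,B]
After op 5 (swap(0, 3)): offset=2, physical=[F,B,A,D,E,C], logical=[A,D,E,C,F,B]
After op 6 (replace(4, 'l')): offset=2, physical=[l,B,A,D,E,C], logical=[A,D,E,C,l,B]
After op 7 (rotate(-3)): offset=5, physical=[l,B,A,D,E,C], logical=[C,l,B,A,D,E]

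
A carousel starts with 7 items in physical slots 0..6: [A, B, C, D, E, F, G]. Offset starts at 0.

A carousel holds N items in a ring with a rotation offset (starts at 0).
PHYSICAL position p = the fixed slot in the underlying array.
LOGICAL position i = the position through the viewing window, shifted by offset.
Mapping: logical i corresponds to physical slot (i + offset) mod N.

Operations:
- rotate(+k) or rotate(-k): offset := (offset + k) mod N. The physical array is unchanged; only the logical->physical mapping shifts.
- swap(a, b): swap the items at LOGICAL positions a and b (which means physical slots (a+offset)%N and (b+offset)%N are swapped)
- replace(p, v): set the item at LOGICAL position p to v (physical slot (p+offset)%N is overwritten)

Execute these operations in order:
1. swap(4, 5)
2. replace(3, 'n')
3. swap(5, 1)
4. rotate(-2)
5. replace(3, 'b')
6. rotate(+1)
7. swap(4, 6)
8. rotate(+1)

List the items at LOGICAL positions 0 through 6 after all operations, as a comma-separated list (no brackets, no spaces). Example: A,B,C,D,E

After op 1 (swap(4, 5)): offset=0, physical=[A,B,C,D,F,E,G], logical=[A,B,C,D,F,E,G]
After op 2 (replace(3, 'n')): offset=0, physical=[A,B,C,n,F,E,G], logical=[A,B,C,n,F,E,G]
After op 3 (swap(5, 1)): offset=0, physical=[A,E,C,n,F,B,G], logical=[A,E,C,n,F,B,G]
After op 4 (rotate(-2)): offset=5, physical=[A,E,C,n,F,B,G], logical=[B,G,A,E,C,n,F]
After op 5 (replace(3, 'b')): offset=5, physical=[A,b,C,n,F,B,G], logical=[B,G,A,b,C,n,F]
After op 6 (rotate(+1)): offset=6, physical=[A,b,C,n,F,B,G], logical=[G,A,b,C,n,F,B]
After op 7 (swap(4, 6)): offset=6, physical=[A,b,C,B,F,n,G], logical=[G,A,b,C,B,F,n]
After op 8 (rotate(+1)): offset=0, physical=[A,b,C,B,F,n,G], logical=[A,b,C,B,F,n,G]

Answer: A,b,C,B,F,n,G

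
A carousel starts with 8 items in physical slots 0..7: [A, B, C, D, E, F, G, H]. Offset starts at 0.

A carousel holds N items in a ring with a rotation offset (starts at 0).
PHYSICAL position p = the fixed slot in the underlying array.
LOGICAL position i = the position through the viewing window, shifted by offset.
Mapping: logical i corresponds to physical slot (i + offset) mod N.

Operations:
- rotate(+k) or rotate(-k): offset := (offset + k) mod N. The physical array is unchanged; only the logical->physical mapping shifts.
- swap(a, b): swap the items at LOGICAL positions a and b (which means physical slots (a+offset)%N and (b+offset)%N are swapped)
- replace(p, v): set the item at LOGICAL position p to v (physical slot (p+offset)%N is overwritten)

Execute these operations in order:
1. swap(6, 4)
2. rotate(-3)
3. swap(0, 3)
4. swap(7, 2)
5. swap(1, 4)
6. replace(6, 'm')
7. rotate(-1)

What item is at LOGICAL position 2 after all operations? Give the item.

Answer: B

Derivation:
After op 1 (swap(6, 4)): offset=0, physical=[A,B,C,D,G,F,E,H], logical=[A,B,C,D,G,F,E,H]
After op 2 (rotate(-3)): offset=5, physical=[A,B,C,D,G,F,E,H], logical=[F,E,H,A,B,C,D,G]
After op 3 (swap(0, 3)): offset=5, physical=[F,B,C,D,G,A,E,H], logical=[A,E,H,F,B,C,D,G]
After op 4 (swap(7, 2)): offset=5, physical=[F,B,C,D,H,A,E,G], logical=[A,E,G,F,B,C,D,H]
After op 5 (swap(1, 4)): offset=5, physical=[F,E,C,D,H,A,B,G], logical=[A,B,G,F,E,C,D,H]
After op 6 (replace(6, 'm')): offset=5, physical=[F,E,C,m,H,A,B,G], logical=[A,B,G,F,E,C,m,H]
After op 7 (rotate(-1)): offset=4, physical=[F,E,C,m,H,A,B,G], logical=[H,A,B,G,F,E,C,m]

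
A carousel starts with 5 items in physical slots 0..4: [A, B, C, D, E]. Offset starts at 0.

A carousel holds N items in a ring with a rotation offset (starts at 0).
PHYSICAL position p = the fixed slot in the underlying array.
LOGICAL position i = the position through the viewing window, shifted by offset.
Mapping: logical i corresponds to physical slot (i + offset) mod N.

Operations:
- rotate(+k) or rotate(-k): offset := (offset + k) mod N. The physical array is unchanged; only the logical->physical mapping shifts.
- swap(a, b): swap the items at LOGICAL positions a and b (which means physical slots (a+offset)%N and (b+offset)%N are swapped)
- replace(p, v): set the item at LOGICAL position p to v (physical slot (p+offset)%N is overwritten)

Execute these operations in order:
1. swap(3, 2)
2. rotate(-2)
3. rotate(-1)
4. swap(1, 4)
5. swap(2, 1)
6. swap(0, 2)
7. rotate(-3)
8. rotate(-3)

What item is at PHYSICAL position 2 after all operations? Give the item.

Answer: B

Derivation:
After op 1 (swap(3, 2)): offset=0, physical=[A,B,D,C,E], logical=[A,B,D,C,E]
After op 2 (rotate(-2)): offset=3, physical=[A,B,D,C,E], logical=[C,E,A,B,D]
After op 3 (rotate(-1)): offset=2, physical=[A,B,D,C,E], logical=[D,C,E,A,B]
After op 4 (swap(1, 4)): offset=2, physical=[A,C,D,B,E], logical=[D,B,E,A,C]
After op 5 (swap(2, 1)): offset=2, physical=[A,C,D,E,B], logical=[D,E,B,A,C]
After op 6 (swap(0, 2)): offset=2, physical=[A,C,B,E,D], logical=[B,E,D,A,C]
After op 7 (rotate(-3)): offset=4, physical=[A,C,B,E,D], logical=[D,A,C,B,E]
After op 8 (rotate(-3)): offset=1, physical=[A,C,B,E,D], logical=[C,B,E,D,A]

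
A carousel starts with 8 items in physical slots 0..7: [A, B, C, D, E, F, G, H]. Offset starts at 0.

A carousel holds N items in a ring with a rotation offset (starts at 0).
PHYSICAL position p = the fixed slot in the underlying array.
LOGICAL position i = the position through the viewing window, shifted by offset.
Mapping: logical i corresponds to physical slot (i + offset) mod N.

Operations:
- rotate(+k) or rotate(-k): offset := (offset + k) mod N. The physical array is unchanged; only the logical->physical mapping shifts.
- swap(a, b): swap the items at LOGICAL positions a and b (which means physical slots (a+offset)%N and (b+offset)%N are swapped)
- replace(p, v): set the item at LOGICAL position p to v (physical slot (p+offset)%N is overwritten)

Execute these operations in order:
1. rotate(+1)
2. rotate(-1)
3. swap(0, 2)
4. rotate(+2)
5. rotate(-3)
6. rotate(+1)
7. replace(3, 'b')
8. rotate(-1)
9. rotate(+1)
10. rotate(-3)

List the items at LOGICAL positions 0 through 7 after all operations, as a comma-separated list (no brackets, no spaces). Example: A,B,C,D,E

After op 1 (rotate(+1)): offset=1, physical=[A,B,C,D,E,F,G,H], logical=[B,C,D,E,F,G,H,A]
After op 2 (rotate(-1)): offset=0, physical=[A,B,C,D,E,F,G,H], logical=[A,B,C,D,E,F,G,H]
After op 3 (swap(0, 2)): offset=0, physical=[C,B,A,D,E,F,G,H], logical=[C,B,A,D,E,F,G,H]
After op 4 (rotate(+2)): offset=2, physical=[C,B,A,D,E,F,G,H], logical=[A,D,E,F,G,H,C,B]
After op 5 (rotate(-3)): offset=7, physical=[C,B,A,D,E,F,G,H], logical=[H,C,B,A,D,E,F,G]
After op 6 (rotate(+1)): offset=0, physical=[C,B,A,D,E,F,G,H], logical=[C,B,A,D,E,F,G,H]
After op 7 (replace(3, 'b')): offset=0, physical=[C,B,A,b,E,F,G,H], logical=[C,B,A,b,E,F,G,H]
After op 8 (rotate(-1)): offset=7, physical=[C,B,A,b,E,F,G,H], logical=[H,C,B,A,b,E,F,G]
After op 9 (rotate(+1)): offset=0, physical=[C,B,A,b,E,F,G,H], logical=[C,B,A,b,E,F,G,H]
After op 10 (rotate(-3)): offset=5, physical=[C,B,A,b,E,F,G,H], logical=[F,G,H,C,B,A,b,E]

Answer: F,G,H,C,B,A,b,E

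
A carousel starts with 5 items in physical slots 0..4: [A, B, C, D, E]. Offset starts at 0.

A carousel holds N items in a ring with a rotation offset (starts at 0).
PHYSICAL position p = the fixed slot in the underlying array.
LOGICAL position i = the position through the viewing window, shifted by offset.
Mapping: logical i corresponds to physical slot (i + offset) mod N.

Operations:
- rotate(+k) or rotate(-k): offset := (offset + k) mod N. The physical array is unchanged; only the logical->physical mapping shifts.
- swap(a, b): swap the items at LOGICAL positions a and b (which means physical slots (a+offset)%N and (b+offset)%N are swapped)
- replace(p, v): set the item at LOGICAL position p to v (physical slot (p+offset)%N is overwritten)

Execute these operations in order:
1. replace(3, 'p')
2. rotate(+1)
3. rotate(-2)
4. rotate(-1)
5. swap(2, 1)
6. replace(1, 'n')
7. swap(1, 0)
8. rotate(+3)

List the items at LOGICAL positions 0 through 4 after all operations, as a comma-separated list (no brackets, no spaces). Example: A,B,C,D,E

Answer: B,C,n,p,E

Derivation:
After op 1 (replace(3, 'p')): offset=0, physical=[A,B,C,p,E], logical=[A,B,C,p,E]
After op 2 (rotate(+1)): offset=1, physical=[A,B,C,p,E], logical=[B,C,p,E,A]
After op 3 (rotate(-2)): offset=4, physical=[A,B,C,p,E], logical=[E,A,B,C,p]
After op 4 (rotate(-1)): offset=3, physical=[A,B,C,p,E], logical=[p,E,A,B,C]
After op 5 (swap(2, 1)): offset=3, physical=[E,B,C,p,A], logical=[p,A,E,B,C]
After op 6 (replace(1, 'n')): offset=3, physical=[E,B,C,p,n], logical=[p,n,E,B,C]
After op 7 (swap(1, 0)): offset=3, physical=[E,B,C,n,p], logical=[n,p,E,B,C]
After op 8 (rotate(+3)): offset=1, physical=[E,B,C,n,p], logical=[B,C,n,p,E]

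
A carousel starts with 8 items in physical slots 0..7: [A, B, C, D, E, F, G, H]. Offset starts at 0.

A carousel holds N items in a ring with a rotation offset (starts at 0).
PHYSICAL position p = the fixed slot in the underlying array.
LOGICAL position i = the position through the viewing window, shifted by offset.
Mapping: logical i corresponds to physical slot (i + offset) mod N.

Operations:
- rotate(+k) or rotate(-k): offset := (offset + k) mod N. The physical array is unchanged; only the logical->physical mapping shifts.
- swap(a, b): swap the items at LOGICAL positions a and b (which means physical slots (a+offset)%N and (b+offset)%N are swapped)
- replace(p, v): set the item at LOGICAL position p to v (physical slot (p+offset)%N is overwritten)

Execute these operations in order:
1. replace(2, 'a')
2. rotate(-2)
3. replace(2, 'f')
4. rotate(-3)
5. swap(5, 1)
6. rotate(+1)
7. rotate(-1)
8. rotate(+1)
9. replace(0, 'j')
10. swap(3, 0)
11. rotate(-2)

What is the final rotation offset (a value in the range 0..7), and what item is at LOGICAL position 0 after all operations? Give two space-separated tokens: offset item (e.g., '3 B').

Answer: 2 a

Derivation:
After op 1 (replace(2, 'a')): offset=0, physical=[A,B,a,D,E,F,G,H], logical=[A,B,a,D,E,F,G,H]
After op 2 (rotate(-2)): offset=6, physical=[A,B,a,D,E,F,G,H], logical=[G,H,A,B,a,D,E,F]
After op 3 (replace(2, 'f')): offset=6, physical=[f,B,a,D,E,F,G,H], logical=[G,H,f,B,a,D,E,F]
After op 4 (rotate(-3)): offset=3, physical=[f,B,a,D,E,F,G,H], logical=[D,E,F,G,H,f,B,a]
After op 5 (swap(5, 1)): offset=3, physical=[E,B,a,D,f,F,G,H], logical=[D,f,F,G,H,E,B,a]
After op 6 (rotate(+1)): offset=4, physical=[E,B,a,D,f,F,G,H], logical=[f,F,G,H,E,B,a,D]
After op 7 (rotate(-1)): offset=3, physical=[E,B,a,D,f,F,G,H], logical=[D,f,F,G,H,E,B,a]
After op 8 (rotate(+1)): offset=4, physical=[E,B,a,D,f,F,G,H], logical=[f,F,G,H,E,B,a,D]
After op 9 (replace(0, 'j')): offset=4, physical=[E,B,a,D,j,F,G,H], logical=[j,F,G,H,E,B,a,D]
After op 10 (swap(3, 0)): offset=4, physical=[E,B,a,D,H,F,G,j], logical=[H,F,G,j,E,B,a,D]
After op 11 (rotate(-2)): offset=2, physical=[E,B,a,D,H,F,G,j], logical=[a,D,H,F,G,j,E,B]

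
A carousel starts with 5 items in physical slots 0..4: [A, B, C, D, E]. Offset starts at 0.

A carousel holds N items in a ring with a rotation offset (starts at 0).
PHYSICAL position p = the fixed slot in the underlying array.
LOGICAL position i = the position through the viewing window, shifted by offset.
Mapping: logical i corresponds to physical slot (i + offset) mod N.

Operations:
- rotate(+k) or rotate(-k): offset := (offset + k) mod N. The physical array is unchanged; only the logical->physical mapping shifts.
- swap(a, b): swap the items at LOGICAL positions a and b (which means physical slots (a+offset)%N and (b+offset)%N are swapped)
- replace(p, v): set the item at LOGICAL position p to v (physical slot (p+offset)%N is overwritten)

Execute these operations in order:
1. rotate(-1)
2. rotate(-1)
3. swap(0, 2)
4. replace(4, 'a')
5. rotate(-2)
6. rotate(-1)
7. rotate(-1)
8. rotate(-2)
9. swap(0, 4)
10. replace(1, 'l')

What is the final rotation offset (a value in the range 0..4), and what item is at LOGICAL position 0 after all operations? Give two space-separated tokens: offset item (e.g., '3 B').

After op 1 (rotate(-1)): offset=4, physical=[A,B,C,D,E], logical=[E,A,B,C,D]
After op 2 (rotate(-1)): offset=3, physical=[A,B,C,D,E], logical=[D,E,A,B,C]
After op 3 (swap(0, 2)): offset=3, physical=[D,B,C,A,E], logical=[A,E,D,B,C]
After op 4 (replace(4, 'a')): offset=3, physical=[D,B,a,A,E], logical=[A,E,D,B,a]
After op 5 (rotate(-2)): offset=1, physical=[D,B,a,A,E], logical=[B,a,A,E,D]
After op 6 (rotate(-1)): offset=0, physical=[D,B,a,A,E], logical=[D,B,a,A,E]
After op 7 (rotate(-1)): offset=4, physical=[D,B,a,A,E], logical=[E,D,B,a,A]
After op 8 (rotate(-2)): offset=2, physical=[D,B,a,A,E], logical=[a,A,E,D,B]
After op 9 (swap(0, 4)): offset=2, physical=[D,a,B,A,E], logical=[B,A,E,D,a]
After op 10 (replace(1, 'l')): offset=2, physical=[D,a,B,l,E], logical=[B,l,E,D,a]

Answer: 2 B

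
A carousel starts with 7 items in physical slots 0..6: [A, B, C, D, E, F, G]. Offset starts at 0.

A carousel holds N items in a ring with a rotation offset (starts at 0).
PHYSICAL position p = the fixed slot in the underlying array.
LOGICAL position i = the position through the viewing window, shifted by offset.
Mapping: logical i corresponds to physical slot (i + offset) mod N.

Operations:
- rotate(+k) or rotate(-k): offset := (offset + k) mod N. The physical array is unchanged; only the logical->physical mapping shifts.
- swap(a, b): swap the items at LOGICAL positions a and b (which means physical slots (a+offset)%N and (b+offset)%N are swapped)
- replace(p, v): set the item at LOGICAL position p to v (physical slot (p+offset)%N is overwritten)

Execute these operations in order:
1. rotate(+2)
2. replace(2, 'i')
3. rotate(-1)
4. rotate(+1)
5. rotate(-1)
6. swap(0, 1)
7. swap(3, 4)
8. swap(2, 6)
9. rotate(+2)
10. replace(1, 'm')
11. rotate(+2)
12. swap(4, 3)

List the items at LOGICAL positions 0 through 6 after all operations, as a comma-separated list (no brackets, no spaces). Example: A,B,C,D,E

Answer: i,G,D,B,C,A,m

Derivation:
After op 1 (rotate(+2)): offset=2, physical=[A,B,C,D,E,F,G], logical=[C,D,E,F,G,A,B]
After op 2 (replace(2, 'i')): offset=2, physical=[A,B,C,D,i,F,G], logical=[C,D,i,F,G,A,B]
After op 3 (rotate(-1)): offset=1, physical=[A,B,C,D,i,F,G], logical=[B,C,D,i,F,G,A]
After op 4 (rotate(+1)): offset=2, physical=[A,B,C,D,i,F,G], logical=[C,D,i,F,G,A,B]
After op 5 (rotate(-1)): offset=1, physical=[A,B,C,D,i,F,G], logical=[B,C,D,i,F,G,A]
After op 6 (swap(0, 1)): offset=1, physical=[A,C,B,D,i,F,G], logical=[C,B,D,i,F,G,A]
After op 7 (swap(3, 4)): offset=1, physical=[A,C,B,D,F,i,G], logical=[C,B,D,F,i,G,A]
After op 8 (swap(2, 6)): offset=1, physical=[D,C,B,A,F,i,G], logical=[C,B,A,F,i,G,D]
After op 9 (rotate(+2)): offset=3, physical=[D,C,B,A,F,i,G], logical=[A,F,i,G,D,C,B]
After op 10 (replace(1, 'm')): offset=3, physical=[D,C,B,A,m,i,G], logical=[A,m,i,G,D,C,B]
After op 11 (rotate(+2)): offset=5, physical=[D,C,B,A,m,i,G], logical=[i,G,D,C,B,A,m]
After op 12 (swap(4, 3)): offset=5, physical=[D,B,C,A,m,i,G], logical=[i,G,D,B,C,A,m]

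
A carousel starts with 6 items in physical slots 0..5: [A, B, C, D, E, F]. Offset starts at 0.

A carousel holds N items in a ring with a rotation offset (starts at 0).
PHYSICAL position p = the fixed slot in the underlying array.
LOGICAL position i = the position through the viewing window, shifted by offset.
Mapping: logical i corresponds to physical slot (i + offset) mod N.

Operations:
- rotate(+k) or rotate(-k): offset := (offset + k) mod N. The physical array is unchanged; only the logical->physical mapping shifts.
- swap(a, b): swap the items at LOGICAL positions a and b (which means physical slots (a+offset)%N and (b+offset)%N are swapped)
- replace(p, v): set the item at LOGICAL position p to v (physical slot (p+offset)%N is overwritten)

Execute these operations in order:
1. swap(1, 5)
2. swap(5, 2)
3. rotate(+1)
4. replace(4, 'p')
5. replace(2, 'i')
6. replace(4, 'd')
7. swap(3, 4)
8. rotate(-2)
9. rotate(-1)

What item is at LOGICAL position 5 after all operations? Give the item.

Answer: i

Derivation:
After op 1 (swap(1, 5)): offset=0, physical=[A,F,C,D,E,B], logical=[A,F,C,D,E,B]
After op 2 (swap(5, 2)): offset=0, physical=[A,F,B,D,E,C], logical=[A,F,B,D,E,C]
After op 3 (rotate(+1)): offset=1, physical=[A,F,B,D,E,C], logical=[F,B,D,E,C,A]
After op 4 (replace(4, 'p')): offset=1, physical=[A,F,B,D,E,p], logical=[F,B,D,E,p,A]
After op 5 (replace(2, 'i')): offset=1, physical=[A,F,B,i,E,p], logical=[F,B,i,E,p,A]
After op 6 (replace(4, 'd')): offset=1, physical=[A,F,B,i,E,d], logical=[F,B,i,E,d,A]
After op 7 (swap(3, 4)): offset=1, physical=[A,F,B,i,d,E], logical=[F,B,i,d,E,A]
After op 8 (rotate(-2)): offset=5, physical=[A,F,B,i,d,E], logical=[E,A,F,B,i,d]
After op 9 (rotate(-1)): offset=4, physical=[A,F,B,i,d,E], logical=[d,E,A,F,B,i]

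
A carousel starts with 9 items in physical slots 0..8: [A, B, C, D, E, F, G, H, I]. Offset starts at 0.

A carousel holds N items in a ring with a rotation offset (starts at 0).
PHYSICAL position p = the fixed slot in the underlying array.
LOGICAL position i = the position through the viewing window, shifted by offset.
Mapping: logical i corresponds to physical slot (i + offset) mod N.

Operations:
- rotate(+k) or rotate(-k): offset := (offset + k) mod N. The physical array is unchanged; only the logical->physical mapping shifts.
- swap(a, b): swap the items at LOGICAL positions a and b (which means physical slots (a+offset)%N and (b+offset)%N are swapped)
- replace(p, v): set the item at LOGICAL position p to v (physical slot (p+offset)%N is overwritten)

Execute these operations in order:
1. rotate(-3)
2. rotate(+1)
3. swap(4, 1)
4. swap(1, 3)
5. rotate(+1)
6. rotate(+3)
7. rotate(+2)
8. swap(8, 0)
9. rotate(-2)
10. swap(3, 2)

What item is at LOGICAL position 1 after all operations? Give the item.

After op 1 (rotate(-3)): offset=6, physical=[A,B,C,D,E,F,G,H,I], logical=[G,H,I,A,B,C,D,E,F]
After op 2 (rotate(+1)): offset=7, physical=[A,B,C,D,E,F,G,H,I], logical=[H,I,A,B,C,D,E,F,G]
After op 3 (swap(4, 1)): offset=7, physical=[A,B,I,D,E,F,G,H,C], logical=[H,C,A,B,I,D,E,F,G]
After op 4 (swap(1, 3)): offset=7, physical=[A,C,I,D,E,F,G,H,B], logical=[H,B,A,C,I,D,E,F,G]
After op 5 (rotate(+1)): offset=8, physical=[A,C,I,D,E,F,G,H,B], logical=[B,A,C,I,D,E,F,G,H]
After op 6 (rotate(+3)): offset=2, physical=[A,C,I,D,E,F,G,H,B], logical=[I,D,E,F,G,H,B,A,C]
After op 7 (rotate(+2)): offset=4, physical=[A,C,I,D,E,F,G,H,B], logical=[E,F,G,H,B,A,C,I,D]
After op 8 (swap(8, 0)): offset=4, physical=[A,C,I,E,D,F,G,H,B], logical=[D,F,G,H,B,A,C,I,E]
After op 9 (rotate(-2)): offset=2, physical=[A,C,I,E,D,F,G,H,B], logical=[I,E,D,F,G,H,B,A,C]
After op 10 (swap(3, 2)): offset=2, physical=[A,C,I,E,F,D,G,H,B], logical=[I,E,F,D,G,H,B,A,C]

Answer: E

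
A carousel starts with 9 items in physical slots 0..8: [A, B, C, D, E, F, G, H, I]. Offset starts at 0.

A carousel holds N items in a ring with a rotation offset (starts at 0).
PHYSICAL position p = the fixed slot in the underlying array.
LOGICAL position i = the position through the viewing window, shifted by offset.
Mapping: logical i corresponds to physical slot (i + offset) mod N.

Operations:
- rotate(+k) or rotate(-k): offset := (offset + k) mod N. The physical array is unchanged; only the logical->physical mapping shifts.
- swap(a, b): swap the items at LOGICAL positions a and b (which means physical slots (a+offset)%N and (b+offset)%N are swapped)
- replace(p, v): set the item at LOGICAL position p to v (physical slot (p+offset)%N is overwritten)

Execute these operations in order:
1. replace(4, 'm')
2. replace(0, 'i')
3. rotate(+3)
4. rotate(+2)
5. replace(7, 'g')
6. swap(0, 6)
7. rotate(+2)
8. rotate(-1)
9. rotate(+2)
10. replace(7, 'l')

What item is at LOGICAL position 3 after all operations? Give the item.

Answer: F

Derivation:
After op 1 (replace(4, 'm')): offset=0, physical=[A,B,C,D,m,F,G,H,I], logical=[A,B,C,D,m,F,G,H,I]
After op 2 (replace(0, 'i')): offset=0, physical=[i,B,C,D,m,F,G,H,I], logical=[i,B,C,D,m,F,G,H,I]
After op 3 (rotate(+3)): offset=3, physical=[i,B,C,D,m,F,G,H,I], logical=[D,m,F,G,H,I,i,B,C]
After op 4 (rotate(+2)): offset=5, physical=[i,B,C,D,m,F,G,H,I], logical=[F,G,H,I,i,B,C,D,m]
After op 5 (replace(7, 'g')): offset=5, physical=[i,B,C,g,m,F,G,H,I], logical=[F,G,H,I,i,B,C,g,m]
After op 6 (swap(0, 6)): offset=5, physical=[i,B,F,g,m,C,G,H,I], logical=[C,G,H,I,i,B,F,g,m]
After op 7 (rotate(+2)): offset=7, physical=[i,B,F,g,m,C,G,H,I], logical=[H,I,i,B,F,g,m,C,G]
After op 8 (rotate(-1)): offset=6, physical=[i,B,F,g,m,C,G,H,I], logical=[G,H,I,i,B,F,g,m,C]
After op 9 (rotate(+2)): offset=8, physical=[i,B,F,g,m,C,G,H,I], logical=[I,i,B,F,g,m,C,G,H]
After op 10 (replace(7, 'l')): offset=8, physical=[i,B,F,g,m,C,l,H,I], logical=[I,i,B,F,g,m,C,l,H]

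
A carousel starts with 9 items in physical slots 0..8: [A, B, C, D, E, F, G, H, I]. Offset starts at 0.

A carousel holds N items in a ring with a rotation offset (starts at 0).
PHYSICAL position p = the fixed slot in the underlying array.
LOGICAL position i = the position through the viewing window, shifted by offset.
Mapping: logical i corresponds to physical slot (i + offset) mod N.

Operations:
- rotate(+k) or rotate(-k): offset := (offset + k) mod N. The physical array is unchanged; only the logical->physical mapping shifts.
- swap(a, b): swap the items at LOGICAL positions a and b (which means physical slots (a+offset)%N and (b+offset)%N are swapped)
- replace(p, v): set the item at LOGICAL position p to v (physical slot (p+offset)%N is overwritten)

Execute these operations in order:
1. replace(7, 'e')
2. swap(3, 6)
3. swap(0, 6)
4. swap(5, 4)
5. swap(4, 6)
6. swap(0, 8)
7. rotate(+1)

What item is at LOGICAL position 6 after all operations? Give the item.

After op 1 (replace(7, 'e')): offset=0, physical=[A,B,C,D,E,F,G,e,I], logical=[A,B,C,D,E,F,G,e,I]
After op 2 (swap(3, 6)): offset=0, physical=[A,B,C,G,E,F,D,e,I], logical=[A,B,C,G,E,F,D,e,I]
After op 3 (swap(0, 6)): offset=0, physical=[D,B,C,G,E,F,A,e,I], logical=[D,B,C,G,E,F,A,e,I]
After op 4 (swap(5, 4)): offset=0, physical=[D,B,C,G,F,E,A,e,I], logical=[D,B,C,G,F,E,A,e,I]
After op 5 (swap(4, 6)): offset=0, physical=[D,B,C,G,A,E,F,e,I], logical=[D,B,C,G,A,E,F,e,I]
After op 6 (swap(0, 8)): offset=0, physical=[I,B,C,G,A,E,F,e,D], logical=[I,B,C,G,A,E,F,e,D]
After op 7 (rotate(+1)): offset=1, physical=[I,B,C,G,A,E,F,e,D], logical=[B,C,G,A,E,F,e,D,I]

Answer: e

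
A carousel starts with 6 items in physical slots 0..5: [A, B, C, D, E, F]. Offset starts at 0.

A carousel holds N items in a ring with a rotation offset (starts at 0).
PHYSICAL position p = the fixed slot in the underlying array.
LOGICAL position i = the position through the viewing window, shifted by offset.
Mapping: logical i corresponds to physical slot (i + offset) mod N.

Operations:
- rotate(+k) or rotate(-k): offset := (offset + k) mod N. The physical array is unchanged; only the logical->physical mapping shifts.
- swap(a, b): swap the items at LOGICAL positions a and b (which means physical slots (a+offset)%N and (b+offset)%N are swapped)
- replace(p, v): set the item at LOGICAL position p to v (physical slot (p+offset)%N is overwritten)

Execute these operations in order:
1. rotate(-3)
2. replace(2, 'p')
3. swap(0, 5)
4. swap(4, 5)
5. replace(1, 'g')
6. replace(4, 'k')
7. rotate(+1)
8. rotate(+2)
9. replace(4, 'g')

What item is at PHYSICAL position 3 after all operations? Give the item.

Answer: C

Derivation:
After op 1 (rotate(-3)): offset=3, physical=[A,B,C,D,E,F], logical=[D,E,F,A,B,C]
After op 2 (replace(2, 'p')): offset=3, physical=[A,B,C,D,E,p], logical=[D,E,p,A,B,C]
After op 3 (swap(0, 5)): offset=3, physical=[A,B,D,C,E,p], logical=[C,E,p,A,B,D]
After op 4 (swap(4, 5)): offset=3, physical=[A,D,B,C,E,p], logical=[C,E,p,A,D,B]
After op 5 (replace(1, 'g')): offset=3, physical=[A,D,B,C,g,p], logical=[C,g,p,A,D,B]
After op 6 (replace(4, 'k')): offset=3, physical=[A,k,B,C,g,p], logical=[C,g,p,A,k,B]
After op 7 (rotate(+1)): offset=4, physical=[A,k,B,C,g,p], logical=[g,p,A,k,B,C]
After op 8 (rotate(+2)): offset=0, physical=[A,k,B,C,g,p], logical=[A,k,B,C,g,p]
After op 9 (replace(4, 'g')): offset=0, physical=[A,k,B,C,g,p], logical=[A,k,B,C,g,p]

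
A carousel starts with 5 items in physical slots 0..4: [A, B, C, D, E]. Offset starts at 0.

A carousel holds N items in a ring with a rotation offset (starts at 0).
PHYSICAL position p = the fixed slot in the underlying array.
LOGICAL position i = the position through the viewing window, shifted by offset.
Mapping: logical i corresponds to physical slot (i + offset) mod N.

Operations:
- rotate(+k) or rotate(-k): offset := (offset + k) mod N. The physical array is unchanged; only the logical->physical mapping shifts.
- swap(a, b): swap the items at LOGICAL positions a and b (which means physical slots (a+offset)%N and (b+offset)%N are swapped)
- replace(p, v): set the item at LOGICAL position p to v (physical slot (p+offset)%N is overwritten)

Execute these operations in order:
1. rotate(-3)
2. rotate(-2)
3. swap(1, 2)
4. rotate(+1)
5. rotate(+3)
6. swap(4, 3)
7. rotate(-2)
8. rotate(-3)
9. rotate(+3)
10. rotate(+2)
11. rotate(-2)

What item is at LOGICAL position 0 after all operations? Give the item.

After op 1 (rotate(-3)): offset=2, physical=[A,B,C,D,E], logical=[C,D,E,A,B]
After op 2 (rotate(-2)): offset=0, physical=[A,B,C,D,E], logical=[A,B,C,D,E]
After op 3 (swap(1, 2)): offset=0, physical=[A,C,B,D,E], logical=[A,C,B,D,E]
After op 4 (rotate(+1)): offset=1, physical=[A,C,B,D,E], logical=[C,B,D,E,A]
After op 5 (rotate(+3)): offset=4, physical=[A,C,B,D,E], logical=[E,A,C,B,D]
After op 6 (swap(4, 3)): offset=4, physical=[A,C,D,B,E], logical=[E,A,C,D,B]
After op 7 (rotate(-2)): offset=2, physical=[A,C,D,B,E], logical=[D,B,E,A,C]
After op 8 (rotate(-3)): offset=4, physical=[A,C,D,B,E], logical=[E,A,C,D,B]
After op 9 (rotate(+3)): offset=2, physical=[A,C,D,B,E], logical=[D,B,E,A,C]
After op 10 (rotate(+2)): offset=4, physical=[A,C,D,B,E], logical=[E,A,C,D,B]
After op 11 (rotate(-2)): offset=2, physical=[A,C,D,B,E], logical=[D,B,E,A,C]

Answer: D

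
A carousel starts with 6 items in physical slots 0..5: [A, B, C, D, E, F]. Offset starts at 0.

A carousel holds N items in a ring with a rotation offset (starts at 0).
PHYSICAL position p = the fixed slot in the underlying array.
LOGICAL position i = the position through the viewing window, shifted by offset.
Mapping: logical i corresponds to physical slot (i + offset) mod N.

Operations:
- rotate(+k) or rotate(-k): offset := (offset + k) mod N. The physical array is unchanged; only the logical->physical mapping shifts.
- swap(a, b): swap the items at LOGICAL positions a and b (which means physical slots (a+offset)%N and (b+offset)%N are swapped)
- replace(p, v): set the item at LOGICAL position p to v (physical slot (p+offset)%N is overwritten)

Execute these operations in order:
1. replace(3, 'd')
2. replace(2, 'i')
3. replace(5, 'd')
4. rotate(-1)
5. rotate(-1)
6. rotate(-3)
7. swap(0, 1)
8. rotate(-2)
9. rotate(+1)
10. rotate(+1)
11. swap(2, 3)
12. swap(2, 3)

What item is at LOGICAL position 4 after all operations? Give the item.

After op 1 (replace(3, 'd')): offset=0, physical=[A,B,C,d,E,F], logical=[A,B,C,d,E,F]
After op 2 (replace(2, 'i')): offset=0, physical=[A,B,i,d,E,F], logical=[A,B,i,d,E,F]
After op 3 (replace(5, 'd')): offset=0, physical=[A,B,i,d,E,d], logical=[A,B,i,d,E,d]
After op 4 (rotate(-1)): offset=5, physical=[A,B,i,d,E,d], logical=[d,A,B,i,d,E]
After op 5 (rotate(-1)): offset=4, physical=[A,B,i,d,E,d], logical=[E,d,A,B,i,d]
After op 6 (rotate(-3)): offset=1, physical=[A,B,i,d,E,d], logical=[B,i,d,E,d,A]
After op 7 (swap(0, 1)): offset=1, physical=[A,i,B,d,E,d], logical=[i,B,d,E,d,A]
After op 8 (rotate(-2)): offset=5, physical=[A,i,B,d,E,d], logical=[d,A,i,B,d,E]
After op 9 (rotate(+1)): offset=0, physical=[A,i,B,d,E,d], logical=[A,i,B,d,E,d]
After op 10 (rotate(+1)): offset=1, physical=[A,i,B,d,E,d], logical=[i,B,d,E,d,A]
After op 11 (swap(2, 3)): offset=1, physical=[A,i,B,E,d,d], logical=[i,B,E,d,d,A]
After op 12 (swap(2, 3)): offset=1, physical=[A,i,B,d,E,d], logical=[i,B,d,E,d,A]

Answer: d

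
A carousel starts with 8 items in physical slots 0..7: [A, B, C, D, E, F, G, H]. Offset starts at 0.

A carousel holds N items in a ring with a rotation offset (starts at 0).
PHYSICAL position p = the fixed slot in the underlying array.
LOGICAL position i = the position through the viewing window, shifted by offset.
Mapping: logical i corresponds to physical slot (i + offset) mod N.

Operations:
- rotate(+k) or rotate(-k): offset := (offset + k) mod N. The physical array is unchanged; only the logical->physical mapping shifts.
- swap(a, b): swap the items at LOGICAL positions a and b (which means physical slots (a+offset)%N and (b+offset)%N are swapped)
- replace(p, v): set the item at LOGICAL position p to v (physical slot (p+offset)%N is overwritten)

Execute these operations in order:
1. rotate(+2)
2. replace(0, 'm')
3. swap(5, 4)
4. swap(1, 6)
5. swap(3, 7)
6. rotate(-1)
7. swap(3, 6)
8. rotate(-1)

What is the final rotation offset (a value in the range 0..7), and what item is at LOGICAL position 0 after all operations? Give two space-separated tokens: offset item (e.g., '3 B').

Answer: 0 D

Derivation:
After op 1 (rotate(+2)): offset=2, physical=[A,B,C,D,E,F,G,H], logical=[C,D,E,F,G,H,A,B]
After op 2 (replace(0, 'm')): offset=2, physical=[A,B,m,D,E,F,G,H], logical=[m,D,E,F,G,H,A,B]
After op 3 (swap(5, 4)): offset=2, physical=[A,B,m,D,E,F,H,G], logical=[m,D,E,F,H,G,A,B]
After op 4 (swap(1, 6)): offset=2, physical=[D,B,m,A,E,F,H,G], logical=[m,A,E,F,H,G,D,B]
After op 5 (swap(3, 7)): offset=2, physical=[D,F,m,A,E,B,H,G], logical=[m,A,E,B,H,G,D,F]
After op 6 (rotate(-1)): offset=1, physical=[D,F,m,A,E,B,H,G], logical=[F,m,A,E,B,H,G,D]
After op 7 (swap(3, 6)): offset=1, physical=[D,F,m,A,G,B,H,E], logical=[F,m,A,G,B,H,E,D]
After op 8 (rotate(-1)): offset=0, physical=[D,F,m,A,G,B,H,E], logical=[D,F,m,A,G,B,H,E]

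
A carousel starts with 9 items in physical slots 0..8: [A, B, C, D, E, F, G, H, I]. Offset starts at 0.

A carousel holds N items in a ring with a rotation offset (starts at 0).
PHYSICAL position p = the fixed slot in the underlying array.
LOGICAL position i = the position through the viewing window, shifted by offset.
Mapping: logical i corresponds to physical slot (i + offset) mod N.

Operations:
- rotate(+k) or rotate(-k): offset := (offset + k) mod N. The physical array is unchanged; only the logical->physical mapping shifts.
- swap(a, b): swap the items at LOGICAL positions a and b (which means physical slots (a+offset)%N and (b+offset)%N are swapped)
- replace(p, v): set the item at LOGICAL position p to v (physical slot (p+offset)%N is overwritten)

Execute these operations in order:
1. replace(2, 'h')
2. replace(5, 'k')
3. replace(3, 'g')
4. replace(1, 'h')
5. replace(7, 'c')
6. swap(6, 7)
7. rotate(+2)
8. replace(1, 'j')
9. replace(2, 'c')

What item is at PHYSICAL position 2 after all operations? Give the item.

After op 1 (replace(2, 'h')): offset=0, physical=[A,B,h,D,E,F,G,H,I], logical=[A,B,h,D,E,F,G,H,I]
After op 2 (replace(5, 'k')): offset=0, physical=[A,B,h,D,E,k,G,H,I], logical=[A,B,h,D,E,k,G,H,I]
After op 3 (replace(3, 'g')): offset=0, physical=[A,B,h,g,E,k,G,H,I], logical=[A,B,h,g,E,k,G,H,I]
After op 4 (replace(1, 'h')): offset=0, physical=[A,h,h,g,E,k,G,H,I], logical=[A,h,h,g,E,k,G,H,I]
After op 5 (replace(7, 'c')): offset=0, physical=[A,h,h,g,E,k,G,c,I], logical=[A,h,h,g,E,k,G,c,I]
After op 6 (swap(6, 7)): offset=0, physical=[A,h,h,g,E,k,c,G,I], logical=[A,h,h,g,E,k,c,G,I]
After op 7 (rotate(+2)): offset=2, physical=[A,h,h,g,E,k,c,G,I], logical=[h,g,E,k,c,G,I,A,h]
After op 8 (replace(1, 'j')): offset=2, physical=[A,h,h,j,E,k,c,G,I], logical=[h,j,E,k,c,G,I,A,h]
After op 9 (replace(2, 'c')): offset=2, physical=[A,h,h,j,c,k,c,G,I], logical=[h,j,c,k,c,G,I,A,h]

Answer: h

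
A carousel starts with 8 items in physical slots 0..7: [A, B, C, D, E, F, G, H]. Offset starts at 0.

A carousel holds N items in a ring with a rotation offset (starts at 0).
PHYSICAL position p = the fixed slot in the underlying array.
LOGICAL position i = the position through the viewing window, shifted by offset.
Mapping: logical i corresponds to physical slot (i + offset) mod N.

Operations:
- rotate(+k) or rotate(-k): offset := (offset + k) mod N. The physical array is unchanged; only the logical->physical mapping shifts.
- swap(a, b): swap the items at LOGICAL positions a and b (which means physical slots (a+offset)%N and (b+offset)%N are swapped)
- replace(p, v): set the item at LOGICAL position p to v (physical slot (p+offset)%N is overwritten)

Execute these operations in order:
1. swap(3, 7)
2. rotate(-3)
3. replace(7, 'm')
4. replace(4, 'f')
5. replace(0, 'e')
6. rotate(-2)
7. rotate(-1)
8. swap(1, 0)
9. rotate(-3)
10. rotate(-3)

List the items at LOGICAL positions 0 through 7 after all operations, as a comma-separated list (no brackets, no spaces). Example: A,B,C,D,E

Answer: m,e,G,D,A,f,H,C

Derivation:
After op 1 (swap(3, 7)): offset=0, physical=[A,B,C,H,E,F,G,D], logical=[A,B,C,H,E,F,G,D]
After op 2 (rotate(-3)): offset=5, physical=[A,B,C,H,E,F,G,D], logical=[F,G,D,A,B,C,H,E]
After op 3 (replace(7, 'm')): offset=5, physical=[A,B,C,H,m,F,G,D], logical=[F,G,D,A,B,C,H,m]
After op 4 (replace(4, 'f')): offset=5, physical=[A,f,C,H,m,F,G,D], logical=[F,G,D,A,f,C,H,m]
After op 5 (replace(0, 'e')): offset=5, physical=[A,f,C,H,m,e,G,D], logical=[e,G,D,A,f,C,H,m]
After op 6 (rotate(-2)): offset=3, physical=[A,f,C,H,m,e,G,D], logical=[H,m,e,G,D,A,f,C]
After op 7 (rotate(-1)): offset=2, physical=[A,f,C,H,m,e,G,D], logical=[C,H,m,e,G,D,A,f]
After op 8 (swap(1, 0)): offset=2, physical=[A,f,H,C,m,e,G,D], logical=[H,C,m,e,G,D,A,f]
After op 9 (rotate(-3)): offset=7, physical=[A,f,H,C,m,e,G,D], logical=[D,A,f,H,C,m,e,G]
After op 10 (rotate(-3)): offset=4, physical=[A,f,H,C,m,e,G,D], logical=[m,e,G,D,A,f,H,C]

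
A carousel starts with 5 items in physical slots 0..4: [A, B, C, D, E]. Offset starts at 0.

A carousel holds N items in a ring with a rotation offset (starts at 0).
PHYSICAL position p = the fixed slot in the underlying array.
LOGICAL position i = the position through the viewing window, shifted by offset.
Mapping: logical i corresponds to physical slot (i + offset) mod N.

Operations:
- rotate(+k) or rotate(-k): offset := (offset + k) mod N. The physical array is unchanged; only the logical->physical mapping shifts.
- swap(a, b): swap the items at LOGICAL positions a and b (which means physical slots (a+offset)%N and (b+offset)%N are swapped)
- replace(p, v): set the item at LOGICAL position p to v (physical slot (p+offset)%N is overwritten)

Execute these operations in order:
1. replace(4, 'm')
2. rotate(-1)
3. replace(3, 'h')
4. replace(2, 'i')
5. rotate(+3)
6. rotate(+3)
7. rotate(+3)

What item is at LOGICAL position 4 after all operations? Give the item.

After op 1 (replace(4, 'm')): offset=0, physical=[A,B,C,D,m], logical=[A,B,C,D,m]
After op 2 (rotate(-1)): offset=4, physical=[A,B,C,D,m], logical=[m,A,B,C,D]
After op 3 (replace(3, 'h')): offset=4, physical=[A,B,h,D,m], logical=[m,A,B,h,D]
After op 4 (replace(2, 'i')): offset=4, physical=[A,i,h,D,m], logical=[m,A,i,h,D]
After op 5 (rotate(+3)): offset=2, physical=[A,i,h,D,m], logical=[h,D,m,A,i]
After op 6 (rotate(+3)): offset=0, physical=[A,i,h,D,m], logical=[A,i,h,D,m]
After op 7 (rotate(+3)): offset=3, physical=[A,i,h,D,m], logical=[D,m,A,i,h]

Answer: h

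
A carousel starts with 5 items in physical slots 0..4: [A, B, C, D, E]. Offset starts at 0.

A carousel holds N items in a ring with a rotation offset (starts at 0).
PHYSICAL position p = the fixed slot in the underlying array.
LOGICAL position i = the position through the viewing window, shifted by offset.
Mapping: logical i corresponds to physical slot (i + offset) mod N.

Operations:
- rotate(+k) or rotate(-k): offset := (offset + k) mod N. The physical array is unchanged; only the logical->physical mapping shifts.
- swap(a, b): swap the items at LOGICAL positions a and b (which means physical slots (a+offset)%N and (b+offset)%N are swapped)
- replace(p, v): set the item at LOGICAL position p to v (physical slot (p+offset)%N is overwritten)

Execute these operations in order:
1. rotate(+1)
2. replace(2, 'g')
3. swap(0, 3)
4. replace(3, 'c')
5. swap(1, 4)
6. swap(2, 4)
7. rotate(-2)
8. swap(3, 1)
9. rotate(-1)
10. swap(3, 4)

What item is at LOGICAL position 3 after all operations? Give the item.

Answer: g

Derivation:
After op 1 (rotate(+1)): offset=1, physical=[A,B,C,D,E], logical=[B,C,D,E,A]
After op 2 (replace(2, 'g')): offset=1, physical=[A,B,C,g,E], logical=[B,C,g,E,A]
After op 3 (swap(0, 3)): offset=1, physical=[A,E,C,g,B], logical=[E,C,g,B,A]
After op 4 (replace(3, 'c')): offset=1, physical=[A,E,C,g,c], logical=[E,C,g,c,A]
After op 5 (swap(1, 4)): offset=1, physical=[C,E,A,g,c], logical=[E,A,g,c,C]
After op 6 (swap(2, 4)): offset=1, physical=[g,E,A,C,c], logical=[E,A,C,c,g]
After op 7 (rotate(-2)): offset=4, physical=[g,E,A,C,c], logical=[c,g,E,A,C]
After op 8 (swap(3, 1)): offset=4, physical=[A,E,g,C,c], logical=[c,A,E,g,C]
After op 9 (rotate(-1)): offset=3, physical=[A,E,g,C,c], logical=[C,c,A,E,g]
After op 10 (swap(3, 4)): offset=3, physical=[A,g,E,C,c], logical=[C,c,A,g,E]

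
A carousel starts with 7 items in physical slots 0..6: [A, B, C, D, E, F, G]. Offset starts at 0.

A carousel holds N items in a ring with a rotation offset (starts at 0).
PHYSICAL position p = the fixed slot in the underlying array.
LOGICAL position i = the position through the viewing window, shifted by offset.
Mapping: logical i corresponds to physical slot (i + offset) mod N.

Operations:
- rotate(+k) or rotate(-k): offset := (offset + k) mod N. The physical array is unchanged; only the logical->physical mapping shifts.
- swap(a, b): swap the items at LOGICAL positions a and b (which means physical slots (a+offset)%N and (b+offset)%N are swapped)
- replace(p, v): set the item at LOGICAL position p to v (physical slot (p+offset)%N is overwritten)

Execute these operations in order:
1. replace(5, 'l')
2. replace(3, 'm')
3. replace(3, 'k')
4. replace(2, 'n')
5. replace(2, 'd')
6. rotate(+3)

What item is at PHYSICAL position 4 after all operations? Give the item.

Answer: E

Derivation:
After op 1 (replace(5, 'l')): offset=0, physical=[A,B,C,D,E,l,G], logical=[A,B,C,D,E,l,G]
After op 2 (replace(3, 'm')): offset=0, physical=[A,B,C,m,E,l,G], logical=[A,B,C,m,E,l,G]
After op 3 (replace(3, 'k')): offset=0, physical=[A,B,C,k,E,l,G], logical=[A,B,C,k,E,l,G]
After op 4 (replace(2, 'n')): offset=0, physical=[A,B,n,k,E,l,G], logical=[A,B,n,k,E,l,G]
After op 5 (replace(2, 'd')): offset=0, physical=[A,B,d,k,E,l,G], logical=[A,B,d,k,E,l,G]
After op 6 (rotate(+3)): offset=3, physical=[A,B,d,k,E,l,G], logical=[k,E,l,G,A,B,d]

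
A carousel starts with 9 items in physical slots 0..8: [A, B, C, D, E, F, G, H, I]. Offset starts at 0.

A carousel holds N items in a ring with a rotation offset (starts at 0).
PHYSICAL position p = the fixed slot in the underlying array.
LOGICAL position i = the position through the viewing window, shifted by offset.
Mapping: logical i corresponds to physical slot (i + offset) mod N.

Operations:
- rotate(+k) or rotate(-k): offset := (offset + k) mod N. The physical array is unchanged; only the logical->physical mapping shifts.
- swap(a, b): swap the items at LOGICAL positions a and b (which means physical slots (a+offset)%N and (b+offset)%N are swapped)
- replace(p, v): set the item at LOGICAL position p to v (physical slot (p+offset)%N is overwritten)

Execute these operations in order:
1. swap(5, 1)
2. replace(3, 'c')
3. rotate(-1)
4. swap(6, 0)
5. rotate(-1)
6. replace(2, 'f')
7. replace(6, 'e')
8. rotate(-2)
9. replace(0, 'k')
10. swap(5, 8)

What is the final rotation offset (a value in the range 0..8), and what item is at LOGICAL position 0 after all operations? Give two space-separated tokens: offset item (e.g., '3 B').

After op 1 (swap(5, 1)): offset=0, physical=[A,F,C,D,E,B,G,H,I], logical=[A,F,C,D,E,B,G,H,I]
After op 2 (replace(3, 'c')): offset=0, physical=[A,F,C,c,E,B,G,H,I], logical=[A,F,C,c,E,B,G,H,I]
After op 3 (rotate(-1)): offset=8, physical=[A,F,C,c,E,B,G,H,I], logical=[I,A,F,C,c,E,B,G,H]
After op 4 (swap(6, 0)): offset=8, physical=[A,F,C,c,E,I,G,H,B], logical=[B,A,F,C,c,E,I,G,H]
After op 5 (rotate(-1)): offset=7, physical=[A,F,C,c,E,I,G,H,B], logical=[H,B,A,F,C,c,E,I,G]
After op 6 (replace(2, 'f')): offset=7, physical=[f,F,C,c,E,I,G,H,B], logical=[H,B,f,F,C,c,E,I,G]
After op 7 (replace(6, 'e')): offset=7, physical=[f,F,C,c,e,I,G,H,B], logical=[H,B,f,F,C,c,e,I,G]
After op 8 (rotate(-2)): offset=5, physical=[f,F,C,c,e,I,G,H,B], logical=[I,G,H,B,f,F,C,c,e]
After op 9 (replace(0, 'k')): offset=5, physical=[f,F,C,c,e,k,G,H,B], logical=[k,G,H,B,f,F,C,c,e]
After op 10 (swap(5, 8)): offset=5, physical=[f,e,C,c,F,k,G,H,B], logical=[k,G,H,B,f,e,C,c,F]

Answer: 5 k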